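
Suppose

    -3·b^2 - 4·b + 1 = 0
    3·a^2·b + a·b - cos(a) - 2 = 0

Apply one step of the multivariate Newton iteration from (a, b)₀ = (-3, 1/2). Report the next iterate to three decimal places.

At (-3, 1/2): F = (-1.750, 10.98999).
Jacobian J = [[0, -6·b - 4], [6·a·b + b + sin(a), 3·a^2 + a]].
At the point, J = [[0.000, -7.000], [-8.64112, 24.000]] (det J = -60.48784).
Solving J·Δ = −F gives Δ = (0.577, -0.250).
Then the next iterate is (a, b)₁ = (-2.423, 0.250).

(-2.423, 0.250)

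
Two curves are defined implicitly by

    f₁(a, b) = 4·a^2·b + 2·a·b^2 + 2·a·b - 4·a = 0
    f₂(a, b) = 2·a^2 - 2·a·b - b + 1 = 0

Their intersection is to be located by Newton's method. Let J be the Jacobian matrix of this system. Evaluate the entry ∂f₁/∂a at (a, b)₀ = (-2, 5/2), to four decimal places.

-26.5000

∂f₁/∂a = 8·a·b + 2·b^2 + 2·b - 4.
At (-2, 5/2) this is -26.5000.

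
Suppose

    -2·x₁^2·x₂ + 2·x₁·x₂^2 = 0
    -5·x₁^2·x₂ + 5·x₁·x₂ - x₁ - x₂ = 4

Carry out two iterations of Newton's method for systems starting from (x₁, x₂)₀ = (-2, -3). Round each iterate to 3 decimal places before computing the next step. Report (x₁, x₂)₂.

At (-2, -3): F = (-12.000, 91.000).
Jacobian J = [[-4·x₁·x₂ + 2·x₂^2, -2·x₁^2 + 4·x₁·x₂], [-10·x₁·x₂ + 5·x₂ - 1, -5·x₁^2 + 5·x₁ - 1]].
At the point, J = [[-6.000, 16.000], [-76.000, -31.000]] (det J = 1402.000).
Solving J·Δ = −F gives Δ = (0.773, 1.040).
Then the next iterate is (x₁, x₂)₁ = (-1.227, -1.960).
Round to (-1.227, -1.960) and repeat: F = (-3.52561, 25.96578), J = [[-1.93648, 6.60862], [-34.84920, -14.66265]].
Δ = (0.463, 0.669), so (x₁, x₂)₂ = (-0.764, -1.291).

(-0.764, -1.291)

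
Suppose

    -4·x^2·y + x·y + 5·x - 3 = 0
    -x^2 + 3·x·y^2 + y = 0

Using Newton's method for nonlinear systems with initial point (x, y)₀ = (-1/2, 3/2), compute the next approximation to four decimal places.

(0.2451, 2.5428)

At (-1/2, 3/2): F = (-7.7500, -2.1250).
Jacobian J = [[-8·x·y + y + 5, -4·x^2 + x], [-2·x + 3·y^2, 6·x·y + 1]].
At the point, J = [[12.5000, -1.5000], [7.7500, -3.5000]] (det J = -32.1250).
Solving J·Δ = −F gives Δ = (0.7451, 1.0428).
Then the next iterate is (x, y)₁ = (0.2451, 2.5428).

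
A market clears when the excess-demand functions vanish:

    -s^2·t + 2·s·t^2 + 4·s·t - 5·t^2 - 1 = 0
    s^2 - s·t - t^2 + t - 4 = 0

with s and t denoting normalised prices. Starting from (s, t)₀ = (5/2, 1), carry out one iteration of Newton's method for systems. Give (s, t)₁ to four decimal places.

(2.0304, 0.3919)

At (5/2, 1): F = (2.7500, -0.2500).
Jacobian J = [[-2·s·t + 2·t^2 + 4·t, -s^2 + 4·s·t + 4·s - 10·t], [2·s - t, -s - 2·t + 1]].
At the point, J = [[1.0000, 3.7500], [4.0000, -3.5000]] (det J = -18.5000).
Solving J·Δ = −F gives Δ = (-0.4696, -0.6081).
Then the next iterate is (s, t)₁ = (2.0304, 0.3919).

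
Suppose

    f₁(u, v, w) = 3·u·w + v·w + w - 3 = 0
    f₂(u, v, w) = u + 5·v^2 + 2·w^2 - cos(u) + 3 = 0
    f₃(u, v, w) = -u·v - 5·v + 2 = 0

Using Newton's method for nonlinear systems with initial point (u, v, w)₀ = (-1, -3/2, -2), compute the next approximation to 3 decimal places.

At (-1, -3/2, -2): F = (4.000, 20.70970, 8.000).
Jacobian J = [[3·w, w, 3·u + v + 1], [sin(u) + 1, 10·v, 4·w], [-v, -u - 5, 0]].
At the point, J = [[-6.000, -2.000, -3.500], [0.15853, -15.000, -8.000], [1.500, -4.000, 0.000]] (det J = 139.46941).
Solving J·Δ = −F gives Δ = (0.933, 2.350, -1.799).
Then the next iterate is (u, v, w)₁ = (-0.067, 0.850, -3.799).

(-0.067, 0.850, -3.799)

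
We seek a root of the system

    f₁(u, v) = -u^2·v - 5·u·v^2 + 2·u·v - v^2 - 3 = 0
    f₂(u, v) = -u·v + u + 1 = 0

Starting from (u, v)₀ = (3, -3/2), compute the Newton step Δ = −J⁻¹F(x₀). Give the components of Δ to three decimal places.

At (3, -3/2): F = (-34.500, 8.500).
Jacobian J = [[-2·u·v - 5·v^2 + 2·v, -u^2 - 10·u·v + 2·u - 2·v], [-v + 1, -u]].
At the point, J = [[-5.250, 45.000], [2.500, -3.000]] (det J = -96.750).
Solving J·Δ = −F gives Δ = (-2.884, 0.430).

(-2.884, 0.430)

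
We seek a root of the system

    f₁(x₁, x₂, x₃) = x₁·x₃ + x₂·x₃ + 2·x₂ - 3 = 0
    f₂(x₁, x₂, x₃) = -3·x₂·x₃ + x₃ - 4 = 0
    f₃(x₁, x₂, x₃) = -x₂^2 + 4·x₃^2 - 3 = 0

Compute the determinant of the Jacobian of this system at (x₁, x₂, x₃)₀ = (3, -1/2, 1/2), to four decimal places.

-4.2500

J = [[x₃, x₃ + 2, x₁ + x₂], [0, -3·x₃, -3·x₂ + 1], [0, -2·x₂, 8·x₃]].
At the point, J = [[0.5000, 2.5000, 2.5000], [0.0000, -1.5000, 2.5000], [0.0000, 1.0000, 4.0000]].
det J = -4.2500.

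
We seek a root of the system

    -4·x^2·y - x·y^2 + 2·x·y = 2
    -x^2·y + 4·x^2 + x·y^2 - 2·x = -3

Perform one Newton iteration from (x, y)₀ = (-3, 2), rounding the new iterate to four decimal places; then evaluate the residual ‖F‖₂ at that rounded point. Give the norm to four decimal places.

19.6713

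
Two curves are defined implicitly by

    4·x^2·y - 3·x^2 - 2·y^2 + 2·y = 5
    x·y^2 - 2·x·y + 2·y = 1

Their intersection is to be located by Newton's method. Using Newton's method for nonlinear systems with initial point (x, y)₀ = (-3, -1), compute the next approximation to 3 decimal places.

(-1.909, -0.377)

At (-3, -1): F = (-72.000, -12.000).
Jacobian J = [[8·x·y - 6·x, 4·x^2 - 4·y + 2], [y^2 - 2·y, 2·x·y - 2·x + 2]].
At the point, J = [[42.000, 42.000], [3.000, 14.000]] (det J = 462.000).
Solving J·Δ = −F gives Δ = (1.091, 0.623).
Then the next iterate is (x, y)₁ = (-1.909, -0.377).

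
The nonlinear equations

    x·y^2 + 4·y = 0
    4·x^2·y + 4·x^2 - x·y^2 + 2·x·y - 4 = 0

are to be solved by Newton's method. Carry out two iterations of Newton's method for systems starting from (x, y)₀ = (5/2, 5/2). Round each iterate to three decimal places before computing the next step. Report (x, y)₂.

(1.204, 0.412)

At (5/2, 5/2): F = (25.625, 80.375).
Jacobian J = [[y^2, 2·x·y + 4], [8·x·y + 8·x - y^2 + 2·y, 4·x^2 - 2·x·y + 2·x]].
At the point, J = [[6.250, 16.500], [68.750, 17.500]] (det J = -1025.000).
Solving J·Δ = −F gives Δ = (-0.856, -1.229).
Then the next iterate is (x, y)₁ = (1.644, 1.271).
Round to (1.644, 1.271) and repeat: F = (7.73979, 22.07492), J = [[1.61544, 8.17905], [30.79475, 9.91990]].
Δ = (-0.440, -0.859), so (x, y)₂ = (1.204, 0.412).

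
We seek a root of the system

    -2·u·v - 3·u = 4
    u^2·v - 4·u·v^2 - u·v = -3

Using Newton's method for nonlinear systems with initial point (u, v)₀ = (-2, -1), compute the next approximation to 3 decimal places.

(-2.000, -0.500)

At (-2, -1): F = (-2.000, 5.000).
Jacobian J = [[-2·v - 3, -2·u], [2·u·v - 4·v^2 - v, u^2 - 8·u·v - u]].
At the point, J = [[-1.000, 4.000], [1.000, -10.000]] (det J = 6.000).
Solving J·Δ = −F gives Δ = (0.000, 0.500).
Then the next iterate is (u, v)₁ = (-2.000, -0.500).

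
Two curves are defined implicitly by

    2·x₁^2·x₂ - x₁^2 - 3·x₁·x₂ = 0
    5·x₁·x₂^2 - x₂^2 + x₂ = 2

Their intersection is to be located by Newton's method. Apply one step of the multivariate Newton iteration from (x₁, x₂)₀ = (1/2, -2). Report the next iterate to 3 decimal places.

(0.950, 0.200)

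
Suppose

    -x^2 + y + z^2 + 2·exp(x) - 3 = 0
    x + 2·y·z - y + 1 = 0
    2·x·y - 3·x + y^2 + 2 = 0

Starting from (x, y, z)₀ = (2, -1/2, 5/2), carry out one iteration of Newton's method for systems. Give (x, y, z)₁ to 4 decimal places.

At (2, -1/2, 5/2): F = (13.528112, 1.0000, -5.7500).
Jacobian J = [[-2·x + 2·exp(x), 1, 2·z], [1, 2·z - 1, 2·y], [2·y - 3, 2·x + 2·y, 0]].
At the point, J = [[10.778112, 1.0000, 5.0000], [1.0000, 4.0000, -1.0000], [-4.0000, 3.0000, 0.0000]] (det J = 131.334337).
Solving J·Δ = −F gives Δ = (-1.3426, 0.1265, 0.1633).
Then the next iterate is (x, y, z)₁ = (0.6574, -0.3735, 2.6633).

(0.6574, -0.3735, 2.6633)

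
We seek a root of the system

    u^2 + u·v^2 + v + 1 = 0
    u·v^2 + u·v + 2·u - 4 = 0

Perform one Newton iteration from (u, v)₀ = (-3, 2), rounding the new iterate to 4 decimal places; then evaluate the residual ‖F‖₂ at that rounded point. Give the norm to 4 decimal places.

At (-3, 2): F = (0.0000, -28.0000).
Jacobian J = [[2·u + v^2, 2·u·v + 1], [v^2 + v + 2, 2·u·v + u]].
At the point, J = [[-2.0000, -11.0000], [8.0000, -15.0000]] (det J = 118.0000).
Solving J·Δ = −F gives Δ = (2.6102, -0.4746).
Then the next iterate is (u, v)₁ = (-0.3898, 1.5254).
Re-evaluating at (-0.3898, 1.5254): F = (1.770340, -6.281205), so ‖F‖₂ = 6.5259.

6.5259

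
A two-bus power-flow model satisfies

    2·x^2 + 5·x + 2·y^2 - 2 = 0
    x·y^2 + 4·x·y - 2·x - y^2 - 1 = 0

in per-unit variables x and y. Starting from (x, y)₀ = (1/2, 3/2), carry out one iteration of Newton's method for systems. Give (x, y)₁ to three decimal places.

(0.603, 0.463)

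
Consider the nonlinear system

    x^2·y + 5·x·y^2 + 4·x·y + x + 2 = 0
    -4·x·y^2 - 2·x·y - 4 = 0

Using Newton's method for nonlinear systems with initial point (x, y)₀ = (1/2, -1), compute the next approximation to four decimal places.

(-1.7000, -0.8000)

At (1/2, -1): F = (2.7500, -5.0000).
Jacobian J = [[2·x·y + 5·y^2 + 4·y + 1, x^2 + 10·x·y + 4·x], [-4·y^2 - 2·y, -8·x·y - 2·x]].
At the point, J = [[1.0000, -2.7500], [-2.0000, 3.0000]] (det J = -2.5000).
Solving J·Δ = −F gives Δ = (-2.2000, 0.2000).
Then the next iterate is (x, y)₁ = (-1.7000, -0.8000).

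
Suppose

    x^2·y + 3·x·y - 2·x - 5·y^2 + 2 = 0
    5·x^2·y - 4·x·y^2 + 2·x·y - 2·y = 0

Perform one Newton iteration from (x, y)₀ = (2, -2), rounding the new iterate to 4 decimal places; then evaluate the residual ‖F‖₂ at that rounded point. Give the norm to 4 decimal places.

At (2, -2): F = (-42.0000, -76.0000).
Jacobian J = [[2·x·y + 3·y - 2, x^2 + 3·x - 10·y], [10·x·y - 4·y^2 + 2·y, 5·x^2 - 8·x·y + 2·x - 2]].
At the point, J = [[-16.0000, 30.0000], [-60.0000, 54.0000]] (det J = 936.0000).
Solving J·Δ = −F gives Δ = (-0.0128, 1.3932).
Then the next iterate is (x, y)₁ = (1.9872, -0.6068).
Re-evaluating at (1.9872, -0.6068): F = (-9.829161, -16.106020), so ‖F‖₂ = 18.8684.

18.8684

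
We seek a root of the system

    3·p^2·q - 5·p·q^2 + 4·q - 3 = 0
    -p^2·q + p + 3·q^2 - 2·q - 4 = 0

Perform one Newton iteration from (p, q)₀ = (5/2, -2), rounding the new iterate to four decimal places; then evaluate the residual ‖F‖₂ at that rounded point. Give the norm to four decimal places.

At (5/2, -2): F = (-98.5000, 27.0000).
Jacobian J = [[6·p·q - 5·q^2, 3·p^2 - 10·p·q + 4], [-2·p·q + 1, -p^2 + 6·q - 2]].
At the point, J = [[-50.0000, 72.7500], [11.0000, -20.2500]] (det J = 212.2500).
Solving J·Δ = −F gives Δ = (-0.1431, 1.2556).
Then the next iterate is (p, q)₁ = (2.3569, -0.7444).
Re-evaluating at (2.3569, -0.7444): F = (-24.913137, 5.643219), so ‖F‖₂ = 25.5443.

25.5443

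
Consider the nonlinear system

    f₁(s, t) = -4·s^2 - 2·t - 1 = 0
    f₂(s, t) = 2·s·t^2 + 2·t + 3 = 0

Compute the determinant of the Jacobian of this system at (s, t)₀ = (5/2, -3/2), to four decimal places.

J = [[-8·s, -2], [2·t^2, 4·s·t + 2]].
At the point, J = [[-20.0000, -2.0000], [4.5000, -13.0000]].
det J = 269.0000.

269.0000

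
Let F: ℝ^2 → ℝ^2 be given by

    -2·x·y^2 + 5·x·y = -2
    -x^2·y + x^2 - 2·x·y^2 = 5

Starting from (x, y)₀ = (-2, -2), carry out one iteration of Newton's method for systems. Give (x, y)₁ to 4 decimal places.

At (-2, -2): F = (38.0000, 23.0000).
Jacobian J = [[-2·y^2 + 5·y, -4·x·y + 5·x], [-2·x·y + 2·x - 2·y^2, -x^2 - 4·x·y]].
At the point, J = [[-18.0000, -26.0000], [-20.0000, -20.0000]] (det J = -160.0000).
Solving J·Δ = −F gives Δ = (-1.0125, 2.1625).
Then the next iterate is (x, y)₁ = (-3.0125, 0.1625).

(-3.0125, 0.1625)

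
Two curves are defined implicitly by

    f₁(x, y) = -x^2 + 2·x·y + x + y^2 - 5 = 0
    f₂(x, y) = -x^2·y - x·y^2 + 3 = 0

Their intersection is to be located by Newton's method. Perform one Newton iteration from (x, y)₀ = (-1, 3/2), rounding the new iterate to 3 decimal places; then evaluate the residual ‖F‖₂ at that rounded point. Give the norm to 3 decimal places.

5.902

At (-1, 3/2): F = (-7.750, 3.750).
Jacobian J = [[-2·x + 2·y + 1, 2·x + 2·y], [-2·x·y - y^2, -x^2 - 2·x·y]].
At the point, J = [[6.000, 1.000], [0.750, 2.000]] (det J = 11.250).
Solving J·Δ = −F gives Δ = (1.711, -2.517).
Then the next iterate is (x, y)₁ = (0.711, -1.017).
Re-evaluating at (0.711, -1.017): F = (-5.20641, 2.77874), so ‖F‖₂ = 5.902.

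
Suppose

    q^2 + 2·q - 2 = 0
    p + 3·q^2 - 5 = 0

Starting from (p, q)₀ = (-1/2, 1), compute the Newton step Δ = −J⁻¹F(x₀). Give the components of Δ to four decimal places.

(4.0000, -0.2500)

At (-1/2, 1): F = (1.0000, -2.5000).
Jacobian J = [[0, 2·q + 2], [1, 6·q]].
At the point, J = [[0.0000, 4.0000], [1.0000, 6.0000]] (det J = -4.0000).
Solving J·Δ = −F gives Δ = (4.0000, -0.2500).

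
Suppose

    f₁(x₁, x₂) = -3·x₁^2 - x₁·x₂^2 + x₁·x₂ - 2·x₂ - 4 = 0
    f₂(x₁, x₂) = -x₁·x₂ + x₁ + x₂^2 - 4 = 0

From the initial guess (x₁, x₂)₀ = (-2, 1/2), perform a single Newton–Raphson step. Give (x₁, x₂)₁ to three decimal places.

At (-2, 1/2): F = (-17.500, -4.750).
Jacobian J = [[-6·x₁ - x₂^2 + x₂, -2·x₁·x₂ + x₁ - 2], [-x₂ + 1, -x₁ + 2·x₂]].
At the point, J = [[12.250, -2.000], [0.500, 3.000]] (det J = 37.750).
Solving J·Δ = −F gives Δ = (1.642, 1.310).
Then the next iterate is (x₁, x₂)₁ = (-0.358, 1.810).

(-0.358, 1.810)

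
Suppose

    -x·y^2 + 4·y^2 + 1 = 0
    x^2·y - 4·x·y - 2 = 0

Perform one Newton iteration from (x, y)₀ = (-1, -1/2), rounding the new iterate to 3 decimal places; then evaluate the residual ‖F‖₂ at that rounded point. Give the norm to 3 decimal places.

At (-1, -1/2): F = (2.250, -4.500).
Jacobian J = [[-y^2, -2·x·y + 8·y], [2·x·y - 4·y, x^2 - 4·x]].
At the point, J = [[-0.250, -5.000], [3.000, 5.000]] (det J = 13.750).
Solving J·Δ = −F gives Δ = (0.818, 0.409).
Then the next iterate is (x, y)₁ = (-0.182, -0.091).
Re-evaluating at (-0.182, -0.091): F = (1.03463, -2.06926), so ‖F‖₂ = 2.314.

2.314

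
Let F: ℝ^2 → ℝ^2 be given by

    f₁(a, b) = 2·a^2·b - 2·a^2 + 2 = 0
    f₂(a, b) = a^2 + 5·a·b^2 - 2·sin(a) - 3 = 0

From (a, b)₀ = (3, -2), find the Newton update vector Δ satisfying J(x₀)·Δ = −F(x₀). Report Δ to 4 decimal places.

(-1.1695, 0.5499)

At (3, -2): F = (-52.0000, 65.717760).
Jacobian J = [[4·a·b - 4·a, 2·a^2], [2·a + 5·b^2 - 2·cos(a), 10·a·b]].
At the point, J = [[-36.0000, 18.0000], [27.979985, -60.0000]] (det J = 1656.360270).
Solving J·Δ = −F gives Δ = (-1.1695, 0.5499).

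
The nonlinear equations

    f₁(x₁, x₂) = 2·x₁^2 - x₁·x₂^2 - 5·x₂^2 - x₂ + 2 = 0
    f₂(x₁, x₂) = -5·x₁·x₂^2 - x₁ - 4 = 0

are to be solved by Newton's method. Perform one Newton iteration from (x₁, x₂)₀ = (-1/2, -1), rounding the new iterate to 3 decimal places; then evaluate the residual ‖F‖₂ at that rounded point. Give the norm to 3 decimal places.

At (-1/2, -1): F = (-1.000, -1.000).
Jacobian J = [[4·x₁ - x₂^2, -2·x₁·x₂ - 10·x₂ - 1], [-5·x₂^2 - 1, -10·x₁·x₂]].
At the point, J = [[-3.000, 8.000], [-6.000, -5.000]] (det J = 63.000).
Solving J·Δ = −F gives Δ = (-0.206, 0.048).
Then the next iterate is (x₁, x₂)₁ = (-0.706, -0.952).
Re-evaluating at (-0.706, -0.952): F = (0.05720, -0.09475), so ‖F‖₂ = 0.111.

0.111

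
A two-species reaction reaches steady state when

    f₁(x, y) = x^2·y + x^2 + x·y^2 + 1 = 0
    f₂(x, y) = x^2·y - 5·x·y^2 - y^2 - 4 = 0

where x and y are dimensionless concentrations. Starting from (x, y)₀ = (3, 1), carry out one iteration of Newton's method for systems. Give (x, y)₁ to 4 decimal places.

(1.9140, 0.4745)

At (3, 1): F = (22.0000, -11.0000).
Jacobian J = [[2·x·y + 2·x + y^2, x^2 + 2·x·y], [2·x·y - 5·y^2, x^2 - 10·x·y - 2·y]].
At the point, J = [[13.0000, 15.0000], [1.0000, -23.0000]] (det J = -314.0000).
Solving J·Δ = −F gives Δ = (-1.0860, -0.5255).
Then the next iterate is (x, y)₁ = (1.9140, 0.4745).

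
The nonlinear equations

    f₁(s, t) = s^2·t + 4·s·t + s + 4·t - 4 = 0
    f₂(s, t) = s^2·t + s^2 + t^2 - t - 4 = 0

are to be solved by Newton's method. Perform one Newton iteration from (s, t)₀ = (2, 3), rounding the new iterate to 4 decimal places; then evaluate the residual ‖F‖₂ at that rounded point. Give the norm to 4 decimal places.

At (2, 3): F = (46.0000, 18.0000).
Jacobian J = [[2·s·t + 4·t + 1, s^2 + 4·s + 4], [2·s·t + 2·s, s^2 + 2·t - 1]].
At the point, J = [[25.0000, 16.0000], [16.0000, 9.0000]] (det J = -31.0000).
Solving J·Δ = −F gives Δ = (4.0645, -9.2258).
Then the next iterate is (s, t)₁ = (6.0645, -6.2258).
Re-evaluating at (6.0645, -6.2258): F = (-402.837626, -151.208924), so ‖F‖₂ = 430.2816.

430.2816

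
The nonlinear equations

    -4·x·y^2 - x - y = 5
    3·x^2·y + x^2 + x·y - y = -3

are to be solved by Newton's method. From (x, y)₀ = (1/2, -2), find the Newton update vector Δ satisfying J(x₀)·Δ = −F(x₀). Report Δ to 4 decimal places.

(0.4944, 2.8436)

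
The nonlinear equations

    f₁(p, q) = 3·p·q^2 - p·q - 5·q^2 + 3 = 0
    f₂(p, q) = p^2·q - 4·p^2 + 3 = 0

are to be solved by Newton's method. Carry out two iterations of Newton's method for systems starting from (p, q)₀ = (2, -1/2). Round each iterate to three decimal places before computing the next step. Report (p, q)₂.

At (2, -1/2): F = (4.250, -15.000).
Jacobian J = [[3·q^2 - q, 6·p·q - p - 10·q], [2·p·q - 8·p, p^2]].
At the point, J = [[1.250, -3.000], [-18.000, 4.000]] (det J = -49.000).
Solving J·Δ = −F gives Δ = (-0.571, 1.179).
Then the next iterate is (p, q)₁ = (1.429, 0.679).
Round to (1.429, 0.679) and repeat: F = (1.70099, -3.78162), J = [[0.70412, -2.39725], [-9.49142, 2.04204]].
Δ = (-0.262, 0.633), so (p, q)₂ = (1.167, 1.312).

(1.167, 1.312)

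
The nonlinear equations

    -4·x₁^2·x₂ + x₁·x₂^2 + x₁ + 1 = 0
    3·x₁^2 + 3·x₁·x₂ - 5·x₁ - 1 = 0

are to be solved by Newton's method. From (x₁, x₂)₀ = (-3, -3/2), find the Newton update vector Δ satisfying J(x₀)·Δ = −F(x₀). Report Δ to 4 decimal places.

(2.3769, -1.2071)

At (-3, -3/2): F = (45.2500, 54.5000).
Jacobian J = [[-8·x₁·x₂ + x₂^2 + 1, -4·x₁^2 + 2·x₁·x₂], [6·x₁ + 3·x₂ - 5, 3·x₁]].
At the point, J = [[-32.7500, -27.0000], [-27.5000, -9.0000]] (det J = -447.7500).
Solving J·Δ = −F gives Δ = (2.3769, -1.2071).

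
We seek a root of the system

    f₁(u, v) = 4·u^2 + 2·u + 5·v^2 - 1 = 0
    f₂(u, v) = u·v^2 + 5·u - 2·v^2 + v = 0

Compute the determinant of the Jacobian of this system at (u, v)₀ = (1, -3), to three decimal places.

490.000

J = [[8·u + 2, 10·v], [v^2 + 5, 2·u·v - 4·v + 1]].
At the point, J = [[10.000, -30.000], [14.000, 7.000]].
det J = 490.000.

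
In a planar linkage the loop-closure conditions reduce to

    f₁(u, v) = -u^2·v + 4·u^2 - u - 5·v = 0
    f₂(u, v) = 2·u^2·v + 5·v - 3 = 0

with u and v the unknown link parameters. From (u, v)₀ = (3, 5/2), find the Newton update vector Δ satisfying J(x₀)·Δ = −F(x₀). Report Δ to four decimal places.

(-1.1871, -0.8212)

At (3, 5/2): F = (-2.0000, 54.5000).
Jacobian J = [[-2·u·v + 8·u - 1, -u^2 - 5], [4·u·v, 2·u^2 + 5]].
At the point, J = [[8.0000, -14.0000], [30.0000, 23.0000]] (det J = 604.0000).
Solving J·Δ = −F gives Δ = (-1.1871, -0.8212).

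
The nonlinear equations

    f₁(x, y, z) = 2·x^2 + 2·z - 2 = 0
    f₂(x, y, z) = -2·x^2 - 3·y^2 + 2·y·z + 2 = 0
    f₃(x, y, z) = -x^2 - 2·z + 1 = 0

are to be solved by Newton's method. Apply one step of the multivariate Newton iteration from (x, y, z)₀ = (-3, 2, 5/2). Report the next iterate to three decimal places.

(-1.667, 0.286, 0.000)

At (-3, 2, 5/2): F = (21.000, -18.000, -13.000).
Jacobian J = [[4·x, 0, 2], [-4·x, -6·y + 2·z, 2·y], [-2·x, 0, -2]].
At the point, J = [[-12.000, 0.000, 2.000], [12.000, -7.000, 4.000], [6.000, 0.000, -2.000]] (det J = -84.000).
Solving J·Δ = −F gives Δ = (1.333, -1.714, -2.500).
Then the next iterate is (x, y, z)₁ = (-1.667, 0.286, 0.000).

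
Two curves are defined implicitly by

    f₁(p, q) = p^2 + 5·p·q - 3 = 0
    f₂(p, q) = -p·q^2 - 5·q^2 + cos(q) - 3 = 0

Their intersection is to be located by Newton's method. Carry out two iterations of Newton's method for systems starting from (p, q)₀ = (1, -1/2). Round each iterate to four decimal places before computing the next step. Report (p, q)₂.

At (1, -1/2): F = (-4.5000, -3.622417).
Jacobian J = [[2·p + 5·q, 5·p], [-q^2, -2·p·q - 10·q - sin(q)]].
At the point, J = [[-0.5000, 5.0000], [-0.2500, 6.479426]] (det J = -1.989713).
Solving J·Δ = −F gives Δ = (-5.5512, 0.3449).
Then the next iterate is (p, q)₁ = (-4.5512, -0.1551).
Round to (-4.5512, -0.1551) and repeat: F = (21.242877, -2.022800), J = [[-9.8779, -22.7560], [-0.024056, 0.293697]].
Δ = (-11.5388, 5.9423), so (p, q)₂ = (-16.0900, 5.7872).

(-16.0900, 5.7872)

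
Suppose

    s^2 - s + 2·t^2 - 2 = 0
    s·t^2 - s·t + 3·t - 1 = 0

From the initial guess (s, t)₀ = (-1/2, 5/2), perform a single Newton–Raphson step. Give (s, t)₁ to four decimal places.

(-1.3861, 1.1978)

At (-1/2, 5/2): F = (11.2500, 4.6250).
Jacobian J = [[2·s - 1, 4·t], [t^2 - t, 2·s·t - s + 3]].
At the point, J = [[-2.0000, 10.0000], [3.7500, 1.0000]] (det J = -39.5000).
Solving J·Δ = −F gives Δ = (-0.8861, -1.3022).
Then the next iterate is (s, t)₁ = (-1.3861, 1.1978).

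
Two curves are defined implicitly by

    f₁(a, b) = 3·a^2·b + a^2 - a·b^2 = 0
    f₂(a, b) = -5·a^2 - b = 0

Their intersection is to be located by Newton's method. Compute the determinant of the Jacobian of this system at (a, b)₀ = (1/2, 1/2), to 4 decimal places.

-1.0000

J = [[6·a·b + 2·a - b^2, 3·a^2 - 2·a·b], [-10·a, -1]].
At the point, J = [[2.2500, 0.2500], [-5.0000, -1.0000]].
det J = -1.0000.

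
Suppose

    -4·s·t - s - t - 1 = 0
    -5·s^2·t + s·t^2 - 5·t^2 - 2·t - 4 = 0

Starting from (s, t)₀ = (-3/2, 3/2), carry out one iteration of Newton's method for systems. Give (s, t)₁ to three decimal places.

(-0.841, 0.822)

At (-3/2, 3/2): F = (8.000, -38.500).
Jacobian J = [[-4·t - 1, -4·s - 1], [-10·s·t + t^2, -5·s^2 + 2·s·t - 10·t - 2]].
At the point, J = [[-7.000, 5.000], [24.750, -32.750]] (det J = 105.500).
Solving J·Δ = −F gives Δ = (0.659, -0.678).
Then the next iterate is (s, t)₁ = (-0.841, 0.822).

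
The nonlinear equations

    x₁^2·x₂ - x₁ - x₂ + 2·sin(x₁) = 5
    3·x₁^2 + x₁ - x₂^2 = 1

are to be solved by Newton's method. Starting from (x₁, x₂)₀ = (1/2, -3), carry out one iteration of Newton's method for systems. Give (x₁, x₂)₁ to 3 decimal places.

(-1.440, -0.248)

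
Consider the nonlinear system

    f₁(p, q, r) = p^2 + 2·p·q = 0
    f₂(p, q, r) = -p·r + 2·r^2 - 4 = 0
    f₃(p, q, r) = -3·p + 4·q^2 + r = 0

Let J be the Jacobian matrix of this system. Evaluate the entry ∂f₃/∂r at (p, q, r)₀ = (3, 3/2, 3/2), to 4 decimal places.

∂f₃/∂r = 1.
At (3, 3/2, 3/2) this is 1.0000.

1.0000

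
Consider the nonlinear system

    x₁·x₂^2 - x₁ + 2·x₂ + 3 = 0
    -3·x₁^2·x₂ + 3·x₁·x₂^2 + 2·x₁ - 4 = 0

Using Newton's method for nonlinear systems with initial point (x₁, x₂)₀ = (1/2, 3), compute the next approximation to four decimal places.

At (1/2, 3): F = (13.0000, 8.2500).
Jacobian J = [[x₂^2 - 1, 2·x₁·x₂ + 2], [-6·x₁·x₂ + 3·x₂^2 + 2, -3·x₁^2 + 6·x₁·x₂]].
At the point, J = [[8.0000, 5.0000], [20.0000, 8.2500]] (det J = -34.0000).
Solving J·Δ = −F gives Δ = (1.9412, -5.7059).
Then the next iterate is (x₁, x₂)₁ = (2.4412, -2.7059).

(2.4412, -2.7059)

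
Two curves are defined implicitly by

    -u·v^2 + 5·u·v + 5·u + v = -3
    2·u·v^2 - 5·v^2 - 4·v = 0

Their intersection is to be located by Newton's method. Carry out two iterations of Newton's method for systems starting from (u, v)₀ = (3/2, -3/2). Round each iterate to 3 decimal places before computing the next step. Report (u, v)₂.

At (3/2, -3/2): F = (-5.625, 1.500).
Jacobian J = [[-v^2 + 5·v + 5, -2·u·v + 5·u + 1], [2·v^2, 4·u·v - 10·v - 4]].
At the point, J = [[-4.750, 13.000], [4.500, 2.000]] (det J = -68.000).
Solving J·Δ = −F gives Δ = (-0.452, 0.267).
Then the next iterate is (u, v)₁ = (1.048, -1.233).
Round to (1.048, -1.233) and repeat: F = (-1.04718, 0.51708), J = [[-2.68529, 8.82437], [3.04058, 3.16126]].
Δ = (-0.223, 0.051), so (u, v)₂ = (0.825, -1.182).

(0.825, -1.182)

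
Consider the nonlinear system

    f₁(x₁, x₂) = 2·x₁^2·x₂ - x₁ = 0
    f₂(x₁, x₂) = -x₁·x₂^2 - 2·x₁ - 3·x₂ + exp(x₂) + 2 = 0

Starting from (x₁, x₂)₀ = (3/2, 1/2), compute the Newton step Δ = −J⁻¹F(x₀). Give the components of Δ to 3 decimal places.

(-0.764, 0.173)

At (3/2, 1/2): F = (0.750, -1.22628).
Jacobian J = [[4·x₁·x₂ - 1, 2·x₁^2], [-x₂^2 - 2, -2·x₁·x₂ + exp(x₂) - 3]].
At the point, J = [[2.000, 4.500], [-2.250, -2.85128]] (det J = 4.42244).
Solving J·Δ = −F gives Δ = (-0.764, 0.173).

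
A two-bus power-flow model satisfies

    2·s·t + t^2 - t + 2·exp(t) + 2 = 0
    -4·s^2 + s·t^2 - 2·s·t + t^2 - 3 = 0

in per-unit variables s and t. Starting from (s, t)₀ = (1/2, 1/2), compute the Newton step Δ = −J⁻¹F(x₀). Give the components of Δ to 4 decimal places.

At (1/2, 1/2): F = (5.547443, -4.1250).
Jacobian J = [[2·t, 2·s + 2·t + 2·exp(t) - 1], [-8·s + t^2 - 2·t, 2·s·t - 2·s + 2·t]].
At the point, J = [[1.0000, 4.297443], [-4.7500, 0.5000]] (det J = 20.912852).
Solving J·Δ = −F gives Δ = (-0.9803, -1.0628).

(-0.9803, -1.0628)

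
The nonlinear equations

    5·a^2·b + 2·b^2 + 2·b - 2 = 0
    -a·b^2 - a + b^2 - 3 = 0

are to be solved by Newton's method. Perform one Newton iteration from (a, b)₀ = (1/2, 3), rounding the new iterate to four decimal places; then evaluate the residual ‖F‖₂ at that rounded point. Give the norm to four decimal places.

6.8527

At (1/2, 3): F = (25.7500, 1.0000).
Jacobian J = [[10·a·b, 5·a^2 + 4·b + 2], [-b^2 - 1, -2·a·b + 2·b]].
At the point, J = [[15.0000, 15.2500], [-10.0000, 3.0000]] (det J = 197.5000).
Solving J·Δ = −F gives Δ = (-0.3139, -1.3797).
Then the next iterate is (a, b)₁ = (0.1861, 1.6203).
Re-evaluating at (0.1861, 1.6203): F = (6.771925, -1.049310), so ‖F‖₂ = 6.8527.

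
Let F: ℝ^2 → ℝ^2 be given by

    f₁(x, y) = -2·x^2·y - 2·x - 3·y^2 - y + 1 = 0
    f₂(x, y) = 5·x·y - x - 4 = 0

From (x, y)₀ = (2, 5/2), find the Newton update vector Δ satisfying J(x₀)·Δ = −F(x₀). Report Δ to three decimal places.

(-0.241, -1.623)

At (2, 5/2): F = (-44.250, 19.000).
Jacobian J = [[-4·x·y - 2, -2·x^2 - 6·y - 1], [5·y - 1, 5·x]].
At the point, J = [[-22.000, -24.000], [11.500, 10.000]] (det J = 56.000).
Solving J·Δ = −F gives Δ = (-0.241, -1.623).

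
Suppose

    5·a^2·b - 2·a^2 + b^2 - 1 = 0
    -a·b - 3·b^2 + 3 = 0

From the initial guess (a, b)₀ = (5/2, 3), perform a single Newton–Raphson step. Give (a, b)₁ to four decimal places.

(1.9624, 1.5421)

At (5/2, 3): F = (89.2500, -31.5000).
Jacobian J = [[10·a·b - 4·a, 5·a^2 + 2·b], [-b, -a - 6·b]].
At the point, J = [[65.0000, 37.2500], [-3.0000, -20.5000]] (det J = -1220.7500).
Solving J·Δ = −F gives Δ = (-0.5376, -1.4579).
Then the next iterate is (a, b)₁ = (1.9624, 1.5421).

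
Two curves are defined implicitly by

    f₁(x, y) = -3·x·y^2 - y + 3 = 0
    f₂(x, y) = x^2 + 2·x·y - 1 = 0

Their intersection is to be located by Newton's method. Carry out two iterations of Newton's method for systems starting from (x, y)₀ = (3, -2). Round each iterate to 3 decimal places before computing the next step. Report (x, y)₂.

At (3, -2): F = (-31.000, -4.000).
Jacobian J = [[-3·y^2, -6·x·y - 1], [2·x + 2·y, 2·x]].
At the point, J = [[-12.000, 35.000], [2.000, 6.000]] (det J = -142.000).
Solving J·Δ = −F gives Δ = (-0.324, 0.775).
Then the next iterate is (x, y)₁ = (2.676, -1.225).
Round to (2.676, -1.225) and repeat: F = (-7.82202, -0.39522), J = [[-4.50188, 18.66860], [2.902, 5.352]].
Δ = (-0.441, 0.313), so (x, y)₂ = (2.235, -0.912).

(2.235, -0.912)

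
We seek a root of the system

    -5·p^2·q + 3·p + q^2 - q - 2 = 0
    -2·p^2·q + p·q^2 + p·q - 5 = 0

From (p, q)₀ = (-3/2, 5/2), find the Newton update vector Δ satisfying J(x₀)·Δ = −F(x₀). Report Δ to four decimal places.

(0.5442, -1.2185)

At (-3/2, 5/2): F = (-30.8750, -29.3750).
Jacobian J = [[-10·p·q + 3, -5·p^2 + 2·q - 1], [-4·p·q + q^2 + q, -2·p^2 + 2·p·q + p]].
At the point, J = [[40.5000, -7.2500], [23.7500, -13.5000]] (det J = -374.5625).
Solving J·Δ = −F gives Δ = (0.5442, -1.2185).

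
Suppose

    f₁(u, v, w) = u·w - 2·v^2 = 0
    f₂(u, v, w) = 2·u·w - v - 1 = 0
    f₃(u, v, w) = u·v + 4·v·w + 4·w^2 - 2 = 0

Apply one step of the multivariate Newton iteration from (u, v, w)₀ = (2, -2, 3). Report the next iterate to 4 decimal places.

At (2, -2, 3): F = (-2.0000, 13.0000, 6.0000).
Jacobian J = [[w, -4·v, u], [2·w, -1, 2·u], [v, u + 4·w, 4·v + 8·w]].
At the point, J = [[3.0000, 8.0000, 2.0000], [6.0000, -1.0000, 4.0000], [-2.0000, 14.0000, 16.0000]] (det J = -884.0000).
Solving J·Δ = −F gives Δ = (-1.0769, 1.0000, -1.3846).
Then the next iterate is (u, v, w)₁ = (0.9231, -1.0000, 1.6154).

(0.9231, -1.0000, 1.6154)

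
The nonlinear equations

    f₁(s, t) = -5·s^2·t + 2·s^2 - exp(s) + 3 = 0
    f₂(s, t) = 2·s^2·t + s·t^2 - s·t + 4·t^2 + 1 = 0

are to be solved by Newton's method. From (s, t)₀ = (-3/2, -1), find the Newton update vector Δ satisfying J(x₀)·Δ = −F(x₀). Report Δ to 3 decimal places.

(0.140, 1.384)

At (-3/2, -1): F = (18.52687, -2.500).
Jacobian J = [[-10·s·t + 4·s - exp(s), -5·s^2], [4·s·t + t^2 - t, 2·s^2 + 2·s·t - s + 8·t]].
At the point, J = [[-21.22313, -11.250], [8.000, 1.000]] (det J = 68.77687).
Solving J·Δ = −F gives Δ = (0.140, 1.384).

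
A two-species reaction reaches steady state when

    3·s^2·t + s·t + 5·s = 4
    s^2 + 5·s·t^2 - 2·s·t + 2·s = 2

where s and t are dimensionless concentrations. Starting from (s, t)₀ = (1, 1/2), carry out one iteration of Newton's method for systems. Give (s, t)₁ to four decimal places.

(0.5294, 0.7500)

At (1, 1/2): F = (3.0000, 1.2500).
Jacobian J = [[6·s·t + t + 5, 3·s^2 + s], [2·s + 5·t^2 - 2·t + 2, 10·s·t - 2·s]].
At the point, J = [[8.5000, 4.0000], [4.2500, 3.0000]] (det J = 8.5000).
Solving J·Δ = −F gives Δ = (-0.4706, 0.2500).
Then the next iterate is (s, t)₁ = (0.5294, 0.7500).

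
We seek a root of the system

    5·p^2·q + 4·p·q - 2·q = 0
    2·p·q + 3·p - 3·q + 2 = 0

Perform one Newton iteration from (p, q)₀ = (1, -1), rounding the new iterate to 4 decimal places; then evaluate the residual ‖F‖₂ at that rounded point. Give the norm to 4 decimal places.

2022.9928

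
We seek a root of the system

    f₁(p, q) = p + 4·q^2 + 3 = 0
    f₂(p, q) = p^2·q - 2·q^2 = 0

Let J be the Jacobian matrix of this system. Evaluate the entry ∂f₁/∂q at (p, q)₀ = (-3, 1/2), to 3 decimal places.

4.000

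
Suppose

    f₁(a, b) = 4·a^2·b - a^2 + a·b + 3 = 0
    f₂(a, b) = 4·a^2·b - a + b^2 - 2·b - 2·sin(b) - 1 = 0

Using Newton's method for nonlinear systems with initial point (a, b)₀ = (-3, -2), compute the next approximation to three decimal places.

(1.475, -6.869)

At (-3, -2): F = (-72.000, -60.18141).
Jacobian J = [[8·a·b - 2·a + b, 4·a^2 + a], [8·a·b - 1, 4·a^2 + 2·b - 2·cos(b) - 2]].
At the point, J = [[52.000, 33.000], [47.000, 30.83229]] (det J = 52.27927).
Solving J·Δ = −F gives Δ = (4.475, -4.869).
Then the next iterate is (a, b)₁ = (1.475, -6.869).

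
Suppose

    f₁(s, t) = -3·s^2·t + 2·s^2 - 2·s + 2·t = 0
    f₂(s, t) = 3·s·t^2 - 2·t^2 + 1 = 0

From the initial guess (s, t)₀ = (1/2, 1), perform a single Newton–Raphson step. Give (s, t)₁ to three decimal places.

(-1.333, -4.000)

At (1/2, 1): F = (0.750, 0.500).
Jacobian J = [[-6·s·t + 4·s - 2, -3·s^2 + 2], [3·t^2, 6·s·t - 4·t]].
At the point, J = [[-3.000, 1.250], [3.000, -1.000]] (det J = -0.750).
Solving J·Δ = −F gives Δ = (-1.833, -5.000).
Then the next iterate is (s, t)₁ = (-1.333, -4.000).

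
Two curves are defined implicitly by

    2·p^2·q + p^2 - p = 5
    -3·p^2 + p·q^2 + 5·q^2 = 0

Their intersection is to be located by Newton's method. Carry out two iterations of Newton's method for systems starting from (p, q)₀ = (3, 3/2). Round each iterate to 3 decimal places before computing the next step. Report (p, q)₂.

At (3, 3/2): F = (28.000, -9.000).
Jacobian J = [[4·p·q + 2·p - 1, 2·p^2], [-6·p + q^2, 2·p·q + 10·q]].
At the point, J = [[23.000, 18.000], [-15.750, 24.000]] (det J = 835.500).
Solving J·Δ = −F gives Δ = (-0.998, -0.280).
Then the next iterate is (p, q)₁ = (2.002, 1.220).
Round to (2.002, 1.220) and repeat: F = (6.78553, -1.60224), J = [[12.77376, 8.01601], [-10.52360, 17.08488]].
Δ = (-0.426, -0.168), so (p, q)₂ = (1.576, 1.052).

(1.576, 1.052)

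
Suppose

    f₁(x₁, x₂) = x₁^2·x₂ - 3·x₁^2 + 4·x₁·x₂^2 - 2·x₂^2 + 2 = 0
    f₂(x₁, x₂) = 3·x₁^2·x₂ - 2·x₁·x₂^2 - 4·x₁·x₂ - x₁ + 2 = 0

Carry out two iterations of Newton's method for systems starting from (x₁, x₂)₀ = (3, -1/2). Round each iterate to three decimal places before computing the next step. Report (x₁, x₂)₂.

(1.107, -0.777)

At (3, -1/2): F = (-27.000, -10.000).
Jacobian J = [[2·x₁·x₂ - 6·x₁ + 4·x₂^2, x₁^2 + 8·x₁·x₂ - 4·x₂], [6·x₁·x₂ - 2·x₂^2 - 4·x₂ - 1, 3·x₁^2 - 4·x₁·x₂ - 4·x₁]].
At the point, J = [[-20.000, -1.000], [-8.500, 21.000]] (det J = -428.500).
Solving J·Δ = −F gives Δ = (-1.347, -0.069).
Then the next iterate is (x₁, x₂)₁ = (1.653, -0.569).
Round to (1.653, -0.569) and repeat: F = (-6.25878, -1.62535), J = [[-10.50407, -2.51605], [-5.01486, 5.34746]].
Δ = (-0.546, -0.208), so (x₁, x₂)₂ = (1.107, -0.777).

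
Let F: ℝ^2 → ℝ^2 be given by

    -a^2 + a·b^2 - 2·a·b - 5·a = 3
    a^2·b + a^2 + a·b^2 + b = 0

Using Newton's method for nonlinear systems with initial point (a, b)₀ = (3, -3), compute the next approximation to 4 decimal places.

(3.0000, -2.2500)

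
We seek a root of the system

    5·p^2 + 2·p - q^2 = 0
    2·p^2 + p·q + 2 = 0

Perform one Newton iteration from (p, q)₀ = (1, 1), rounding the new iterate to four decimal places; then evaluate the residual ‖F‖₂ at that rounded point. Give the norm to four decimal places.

2.1948

At (1, 1): F = (6.0000, 5.0000).
Jacobian J = [[10·p + 2, -2·q], [4·p + q, p]].
At the point, J = [[12.0000, -2.0000], [5.0000, 1.0000]] (det J = 22.0000).
Solving J·Δ = −F gives Δ = (-0.7273, -1.3636).
Then the next iterate is (p, q)₁ = (0.2727, -0.3636).
Re-evaluating at (0.2727, -0.3636): F = (0.785021, 2.049577), so ‖F‖₂ = 2.1948.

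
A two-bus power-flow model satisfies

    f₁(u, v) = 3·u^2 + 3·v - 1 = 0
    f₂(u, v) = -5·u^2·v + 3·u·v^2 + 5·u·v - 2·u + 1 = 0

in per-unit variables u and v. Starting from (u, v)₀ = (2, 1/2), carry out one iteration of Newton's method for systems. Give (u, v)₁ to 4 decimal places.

(0.5977, 1.9425)

At (2, 1/2): F = (12.5000, -6.5000).
Jacobian J = [[6·u, 3], [-10·u·v + 3·v^2 + 5·v - 2, -5·u^2 + 6·u·v + 5·u]].
At the point, J = [[12.0000, 3.0000], [-8.7500, -4.0000]] (det J = -21.7500).
Solving J·Δ = −F gives Δ = (-1.4023, 1.4425).
Then the next iterate is (u, v)₁ = (0.5977, 1.9425).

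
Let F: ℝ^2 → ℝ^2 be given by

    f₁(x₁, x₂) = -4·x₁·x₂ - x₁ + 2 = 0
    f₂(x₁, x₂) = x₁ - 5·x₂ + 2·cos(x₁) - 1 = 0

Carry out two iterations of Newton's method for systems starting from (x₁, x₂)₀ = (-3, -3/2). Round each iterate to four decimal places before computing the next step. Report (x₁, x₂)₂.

At (-3, -3/2): F = (-13.0000, 1.520015).
Jacobian J = [[-4·x₂ - 1, -4·x₁], [-2·sin(x₁) + 1, -5]].
At the point, J = [[5.0000, 12.0000], [1.282240, -5.0000]] (det J = -40.386880).
Solving J·Δ = −F gives Δ = (1.1578, 0.6009).
Then the next iterate is (x₁, x₂)₁ = (-1.8422, -0.8991).
Round to (-1.8422, -0.8991) and repeat: F = (-2.783088, 1.117132), J = [[2.5964, 7.3688], [2.926791, -5.0000]].
Δ = (0.1645, 0.3197), so (x₁, x₂)₂ = (-1.6777, -0.5794).

(-1.6777, -0.5794)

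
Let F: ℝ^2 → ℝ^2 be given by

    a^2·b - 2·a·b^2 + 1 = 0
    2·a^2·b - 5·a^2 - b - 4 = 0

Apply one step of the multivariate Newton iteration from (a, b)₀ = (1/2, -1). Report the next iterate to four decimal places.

(-0.1268, -1.7246)

At (1/2, -1): F = (-0.2500, -4.7500).
Jacobian J = [[2·a·b - 2·b^2, a^2 - 4·a·b], [4·a·b - 10·a, 2·a^2 - 1]].
At the point, J = [[-3.0000, 2.2500], [-7.0000, -0.5000]] (det J = 17.2500).
Solving J·Δ = −F gives Δ = (-0.6268, -0.7246).
Then the next iterate is (a, b)₁ = (-0.1268, -1.7246).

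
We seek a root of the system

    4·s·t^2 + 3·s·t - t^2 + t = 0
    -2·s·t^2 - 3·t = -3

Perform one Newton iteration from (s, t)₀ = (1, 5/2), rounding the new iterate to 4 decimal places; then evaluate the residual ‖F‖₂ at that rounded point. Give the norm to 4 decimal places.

9.7349

At (1, 5/2): F = (28.7500, -17.0000).
Jacobian J = [[4·t^2 + 3·t, 8·s·t + 3·s - 2·t + 1], [-2·t^2, -4·s·t - 3]].
At the point, J = [[32.5000, 19.0000], [-12.5000, -13.0000]] (det J = -185.0000).
Solving J·Δ = −F gives Δ = (-0.2743, -1.0439).
Then the next iterate is (s, t)₁ = (0.7257, 1.4561).
Re-evaluating at (0.7257, 1.4561): F = (8.660544, -4.445598), so ‖F‖₂ = 9.7349.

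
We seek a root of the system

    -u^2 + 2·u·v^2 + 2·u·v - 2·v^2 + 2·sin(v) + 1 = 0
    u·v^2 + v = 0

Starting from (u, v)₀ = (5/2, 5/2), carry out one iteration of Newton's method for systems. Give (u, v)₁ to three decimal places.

At (5/2, 5/2): F = (27.19694, 18.125).
Jacobian J = [[-2·u + 2·v^2 + 2·v, 4·u·v + 2·u - 4·v + 2·cos(v)], [v^2, 2·u·v + 1]].
At the point, J = [[12.500, 18.39771], [6.250, 13.500]] (det J = 53.76430).
Solving J·Δ = −F gives Δ = (-0.627, -1.052).
Then the next iterate is (u, v)₁ = (1.873, 1.448).

(1.873, 1.448)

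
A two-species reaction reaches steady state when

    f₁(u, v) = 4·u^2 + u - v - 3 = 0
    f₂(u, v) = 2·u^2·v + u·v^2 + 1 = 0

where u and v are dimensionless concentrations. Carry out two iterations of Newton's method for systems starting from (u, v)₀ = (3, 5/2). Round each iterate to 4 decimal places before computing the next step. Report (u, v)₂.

(1.0675, 1.3093)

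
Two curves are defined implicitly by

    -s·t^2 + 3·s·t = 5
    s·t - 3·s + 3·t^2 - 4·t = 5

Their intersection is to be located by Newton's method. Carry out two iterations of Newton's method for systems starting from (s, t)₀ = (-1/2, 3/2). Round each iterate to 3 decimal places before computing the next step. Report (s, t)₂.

At (-1/2, 3/2): F = (-6.125, -3.500).
Jacobian J = [[-t^2 + 3·t, -2·s·t + 3·s], [t - 3, s + 6·t - 4]].
At the point, J = [[2.250, 0.000], [-1.500, 4.500]] (det J = 10.125).
Solving J·Δ = −F gives Δ = (2.722, 1.685).
Then the next iterate is (s, t)₁ = (2.222, 3.185).
Round to (2.222, 3.185) and repeat: F = (-6.30926, 13.10375), J = [[-0.58923, -7.48814], [0.185, 17.332]].
Δ = (-1.272, -0.742), so (s, t)₂ = (0.950, 2.443).

(0.950, 2.443)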